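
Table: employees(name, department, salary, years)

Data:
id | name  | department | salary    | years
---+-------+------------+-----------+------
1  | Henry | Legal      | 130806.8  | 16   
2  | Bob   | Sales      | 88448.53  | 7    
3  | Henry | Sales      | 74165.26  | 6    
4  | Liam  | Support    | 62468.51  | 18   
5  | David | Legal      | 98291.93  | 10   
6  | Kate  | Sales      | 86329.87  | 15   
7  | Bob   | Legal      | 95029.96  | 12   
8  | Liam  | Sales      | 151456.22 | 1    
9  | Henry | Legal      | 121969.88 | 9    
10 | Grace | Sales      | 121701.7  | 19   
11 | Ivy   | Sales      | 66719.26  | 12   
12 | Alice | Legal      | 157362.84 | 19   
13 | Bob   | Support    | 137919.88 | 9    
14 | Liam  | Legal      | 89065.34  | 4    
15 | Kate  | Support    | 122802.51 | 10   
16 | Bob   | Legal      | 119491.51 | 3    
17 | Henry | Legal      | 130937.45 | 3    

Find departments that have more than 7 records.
SELECT department, COUNT(*) as cnt
FROM employees
GROUP BY department
HAVING COUNT(*) > 7

Result:
  Legal: 8

Note: HAVING filters groups after aggregation, WHERE filters rows before.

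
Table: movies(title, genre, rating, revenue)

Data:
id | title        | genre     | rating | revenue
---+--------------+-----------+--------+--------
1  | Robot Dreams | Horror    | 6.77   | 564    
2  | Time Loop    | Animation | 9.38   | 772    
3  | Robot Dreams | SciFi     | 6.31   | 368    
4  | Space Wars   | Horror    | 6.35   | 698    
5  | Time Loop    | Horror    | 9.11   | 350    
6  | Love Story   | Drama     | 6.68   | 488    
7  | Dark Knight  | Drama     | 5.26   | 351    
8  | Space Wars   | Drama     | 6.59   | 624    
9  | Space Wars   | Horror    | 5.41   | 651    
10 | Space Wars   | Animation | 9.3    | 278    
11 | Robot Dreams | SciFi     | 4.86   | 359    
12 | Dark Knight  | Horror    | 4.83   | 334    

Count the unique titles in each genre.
SELECT genre, COUNT(DISTINCT title)
FROM movies
GROUP BY genre

Result:
  Animation: 2 distinct
  Drama: 3 distinct
  Horror: 4 distinct
  SciFi: 1 distinct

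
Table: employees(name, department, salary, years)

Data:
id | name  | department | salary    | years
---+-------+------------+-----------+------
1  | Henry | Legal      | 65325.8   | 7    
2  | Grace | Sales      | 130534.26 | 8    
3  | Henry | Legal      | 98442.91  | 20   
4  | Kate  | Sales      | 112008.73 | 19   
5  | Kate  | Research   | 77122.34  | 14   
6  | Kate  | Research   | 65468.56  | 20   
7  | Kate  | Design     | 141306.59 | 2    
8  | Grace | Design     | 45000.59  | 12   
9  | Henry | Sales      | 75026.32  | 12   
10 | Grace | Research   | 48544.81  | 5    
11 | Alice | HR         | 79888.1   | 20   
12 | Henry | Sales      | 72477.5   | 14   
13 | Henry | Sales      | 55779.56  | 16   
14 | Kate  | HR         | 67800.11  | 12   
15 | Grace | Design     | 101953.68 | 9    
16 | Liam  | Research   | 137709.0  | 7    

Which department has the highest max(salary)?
SELECT department, MAX(salary) as val
FROM employees
GROUP BY department
ORDER BY val DESC
LIMIT 1

Result: Design with max(salary) = 141306.59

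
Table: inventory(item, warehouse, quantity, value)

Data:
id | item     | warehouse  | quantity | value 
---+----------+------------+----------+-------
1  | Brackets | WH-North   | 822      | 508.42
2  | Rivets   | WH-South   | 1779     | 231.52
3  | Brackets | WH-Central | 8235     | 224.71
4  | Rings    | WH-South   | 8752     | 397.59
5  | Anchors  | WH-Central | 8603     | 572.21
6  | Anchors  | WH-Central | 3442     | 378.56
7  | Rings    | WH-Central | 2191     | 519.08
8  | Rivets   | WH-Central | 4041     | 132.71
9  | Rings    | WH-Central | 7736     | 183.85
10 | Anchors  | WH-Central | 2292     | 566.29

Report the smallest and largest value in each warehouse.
SELECT warehouse, MIN(value), MAX(value)
FROM inventory
GROUP BY warehouse

Result:
  WH-Central: min=132.71, max=572.21
  WH-North: min=508.42, max=508.42
  WH-South: min=231.52, max=397.59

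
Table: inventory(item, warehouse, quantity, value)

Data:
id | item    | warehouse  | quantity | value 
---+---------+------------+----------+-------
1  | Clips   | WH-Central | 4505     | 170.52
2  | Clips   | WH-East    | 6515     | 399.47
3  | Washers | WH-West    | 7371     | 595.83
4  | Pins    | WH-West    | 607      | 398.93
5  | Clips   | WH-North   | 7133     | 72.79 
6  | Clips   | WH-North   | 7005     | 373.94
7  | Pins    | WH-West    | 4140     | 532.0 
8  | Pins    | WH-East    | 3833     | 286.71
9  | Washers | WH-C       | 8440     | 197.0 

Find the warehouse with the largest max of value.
SELECT warehouse, MAX(value) as val
FROM inventory
GROUP BY warehouse
ORDER BY val DESC
LIMIT 1

Result: WH-West with max(value) = 595.83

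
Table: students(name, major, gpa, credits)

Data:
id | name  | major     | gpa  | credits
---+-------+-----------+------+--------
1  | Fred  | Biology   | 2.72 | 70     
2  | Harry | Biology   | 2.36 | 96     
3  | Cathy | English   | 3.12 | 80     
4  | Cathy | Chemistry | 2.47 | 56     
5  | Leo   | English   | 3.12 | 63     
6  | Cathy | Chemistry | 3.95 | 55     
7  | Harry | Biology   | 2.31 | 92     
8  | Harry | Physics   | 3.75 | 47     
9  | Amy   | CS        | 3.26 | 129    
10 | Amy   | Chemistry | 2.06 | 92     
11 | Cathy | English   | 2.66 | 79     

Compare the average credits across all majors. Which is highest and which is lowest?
SELECT major, AVG(credits)
FROM students
GROUP BY major
ORDER BY AVG(credits)

All groups:
  Physics: 47.00
  Chemistry: 67.67
  English: 74.00
  Biology: 86.00
  CS: 129.00

Highest: CS (129.00)
Lowest: Physics (47.00)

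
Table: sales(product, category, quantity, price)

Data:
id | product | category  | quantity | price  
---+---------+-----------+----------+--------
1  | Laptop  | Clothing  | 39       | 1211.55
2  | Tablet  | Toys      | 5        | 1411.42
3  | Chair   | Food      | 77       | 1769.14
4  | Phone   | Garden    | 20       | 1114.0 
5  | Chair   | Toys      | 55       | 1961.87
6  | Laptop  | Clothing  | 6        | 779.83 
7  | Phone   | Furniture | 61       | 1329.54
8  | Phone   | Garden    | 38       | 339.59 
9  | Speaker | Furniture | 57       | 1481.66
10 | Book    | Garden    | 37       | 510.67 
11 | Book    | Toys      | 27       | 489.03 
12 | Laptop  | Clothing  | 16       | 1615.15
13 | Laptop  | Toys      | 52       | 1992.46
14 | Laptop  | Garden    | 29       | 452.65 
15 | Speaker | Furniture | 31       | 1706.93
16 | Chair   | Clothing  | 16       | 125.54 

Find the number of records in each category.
SELECT category, COUNT(*) as count
FROM sales
GROUP BY category

Result:
  Clothing: 4
  Food: 1
  Furniture: 3
  Garden: 4
  Toys: 4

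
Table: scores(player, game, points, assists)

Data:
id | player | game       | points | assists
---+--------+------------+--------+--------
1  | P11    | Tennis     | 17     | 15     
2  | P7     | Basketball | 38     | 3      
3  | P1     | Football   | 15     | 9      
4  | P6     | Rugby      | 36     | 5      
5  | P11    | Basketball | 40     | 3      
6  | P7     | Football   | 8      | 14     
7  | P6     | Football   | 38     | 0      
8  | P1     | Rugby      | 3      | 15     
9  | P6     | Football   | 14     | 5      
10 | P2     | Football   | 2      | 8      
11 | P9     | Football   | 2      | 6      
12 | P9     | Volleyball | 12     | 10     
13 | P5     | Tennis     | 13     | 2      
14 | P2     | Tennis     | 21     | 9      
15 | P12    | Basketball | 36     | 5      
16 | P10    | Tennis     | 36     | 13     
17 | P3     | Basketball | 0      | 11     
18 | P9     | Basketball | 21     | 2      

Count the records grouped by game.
SELECT game, COUNT(*) as count
FROM scores
GROUP BY game

Result:
  Basketball: 5
  Football: 6
  Rugby: 2
  Tennis: 4
  Volleyball: 1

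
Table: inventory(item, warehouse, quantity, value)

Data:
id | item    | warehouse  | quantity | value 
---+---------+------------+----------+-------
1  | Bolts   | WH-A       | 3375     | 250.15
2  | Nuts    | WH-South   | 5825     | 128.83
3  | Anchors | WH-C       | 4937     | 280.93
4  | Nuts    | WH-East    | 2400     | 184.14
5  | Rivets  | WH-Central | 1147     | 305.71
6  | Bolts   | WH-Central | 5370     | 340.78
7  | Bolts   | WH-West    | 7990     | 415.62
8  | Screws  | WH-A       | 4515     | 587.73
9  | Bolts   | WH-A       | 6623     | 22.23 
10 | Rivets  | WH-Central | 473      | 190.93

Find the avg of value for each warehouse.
SELECT warehouse, AVG(value) as result
FROM inventory
GROUP BY warehouse

Result:
  WH-A: 286.70
  WH-C: 280.93
  WH-Central: 279.14
  WH-East: 184.14
  WH-South: 128.83
  WH-West: 415.62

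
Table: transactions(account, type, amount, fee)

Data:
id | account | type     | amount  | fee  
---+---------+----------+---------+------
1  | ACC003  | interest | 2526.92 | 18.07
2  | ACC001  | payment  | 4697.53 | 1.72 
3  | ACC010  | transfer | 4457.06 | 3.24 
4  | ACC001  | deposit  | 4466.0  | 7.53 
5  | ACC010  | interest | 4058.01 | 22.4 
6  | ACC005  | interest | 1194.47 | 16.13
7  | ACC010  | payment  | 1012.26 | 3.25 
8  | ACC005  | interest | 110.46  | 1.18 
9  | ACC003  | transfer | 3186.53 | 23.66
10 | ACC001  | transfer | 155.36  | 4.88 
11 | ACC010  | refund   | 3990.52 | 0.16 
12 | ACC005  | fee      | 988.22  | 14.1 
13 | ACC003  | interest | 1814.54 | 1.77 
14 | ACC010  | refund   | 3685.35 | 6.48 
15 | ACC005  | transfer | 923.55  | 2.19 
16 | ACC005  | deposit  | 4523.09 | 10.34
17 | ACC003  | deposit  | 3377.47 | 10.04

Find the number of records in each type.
SELECT type, COUNT(*) as count
FROM transactions
GROUP BY type

Result:
  deposit: 3
  fee: 1
  interest: 5
  payment: 2
  refund: 2
  transfer: 4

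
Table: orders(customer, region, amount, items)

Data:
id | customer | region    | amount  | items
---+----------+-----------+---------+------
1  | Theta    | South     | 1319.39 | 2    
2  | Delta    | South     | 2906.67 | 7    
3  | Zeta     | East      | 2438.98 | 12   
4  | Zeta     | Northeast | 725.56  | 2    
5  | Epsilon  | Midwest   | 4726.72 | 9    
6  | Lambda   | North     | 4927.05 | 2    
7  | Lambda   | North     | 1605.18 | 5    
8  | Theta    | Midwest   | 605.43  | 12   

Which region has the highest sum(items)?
SELECT region, SUM(items) as val
FROM orders
GROUP BY region
ORDER BY val DESC
LIMIT 1

Result: Midwest with sum(items) = 21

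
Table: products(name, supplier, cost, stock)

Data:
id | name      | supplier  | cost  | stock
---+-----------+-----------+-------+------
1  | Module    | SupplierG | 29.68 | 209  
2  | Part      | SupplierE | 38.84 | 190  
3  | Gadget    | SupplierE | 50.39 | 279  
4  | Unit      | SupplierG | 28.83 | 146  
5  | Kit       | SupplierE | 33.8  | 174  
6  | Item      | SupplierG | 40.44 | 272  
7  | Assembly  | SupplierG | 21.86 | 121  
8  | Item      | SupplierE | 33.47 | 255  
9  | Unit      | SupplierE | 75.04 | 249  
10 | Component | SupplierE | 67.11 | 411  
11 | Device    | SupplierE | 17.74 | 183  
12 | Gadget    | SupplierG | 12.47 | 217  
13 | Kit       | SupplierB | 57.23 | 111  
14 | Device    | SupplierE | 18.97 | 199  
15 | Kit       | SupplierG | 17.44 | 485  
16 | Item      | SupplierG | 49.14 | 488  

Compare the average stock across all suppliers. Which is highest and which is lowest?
SELECT supplier, AVG(stock)
FROM products
GROUP BY supplier
ORDER BY AVG(stock)

All groups:
  SupplierB: 111.00
  SupplierE: 242.50
  SupplierG: 276.86

Highest: SupplierG (276.86)
Lowest: SupplierB (111.00)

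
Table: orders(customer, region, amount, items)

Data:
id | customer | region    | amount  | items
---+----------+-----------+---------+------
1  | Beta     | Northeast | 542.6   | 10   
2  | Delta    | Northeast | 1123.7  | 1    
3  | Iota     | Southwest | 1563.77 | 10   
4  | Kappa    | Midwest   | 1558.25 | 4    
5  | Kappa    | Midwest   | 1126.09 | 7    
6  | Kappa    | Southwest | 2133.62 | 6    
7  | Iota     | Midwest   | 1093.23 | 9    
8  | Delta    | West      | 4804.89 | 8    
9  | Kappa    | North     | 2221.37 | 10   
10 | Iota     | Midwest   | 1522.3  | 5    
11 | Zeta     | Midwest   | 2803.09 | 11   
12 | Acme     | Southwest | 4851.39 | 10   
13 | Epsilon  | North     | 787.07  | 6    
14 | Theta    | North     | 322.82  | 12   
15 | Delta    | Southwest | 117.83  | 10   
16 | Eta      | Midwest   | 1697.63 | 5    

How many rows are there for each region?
SELECT region, COUNT(*) as count
FROM orders
GROUP BY region

Result:
  Midwest: 6
  North: 3
  Northeast: 2
  Southwest: 4
  West: 1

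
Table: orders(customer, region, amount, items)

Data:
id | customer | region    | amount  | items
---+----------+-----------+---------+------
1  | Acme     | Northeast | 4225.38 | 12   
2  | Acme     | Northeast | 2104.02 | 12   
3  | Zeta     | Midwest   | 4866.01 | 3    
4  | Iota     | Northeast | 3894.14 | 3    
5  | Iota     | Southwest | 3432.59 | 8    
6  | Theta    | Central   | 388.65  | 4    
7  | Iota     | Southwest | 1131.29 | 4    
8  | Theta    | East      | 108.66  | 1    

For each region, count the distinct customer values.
SELECT region, COUNT(DISTINCT customer)
FROM orders
GROUP BY region

Result:
  Central: 1 distinct
  East: 1 distinct
  Midwest: 1 distinct
  Northeast: 2 distinct
  Southwest: 1 distinct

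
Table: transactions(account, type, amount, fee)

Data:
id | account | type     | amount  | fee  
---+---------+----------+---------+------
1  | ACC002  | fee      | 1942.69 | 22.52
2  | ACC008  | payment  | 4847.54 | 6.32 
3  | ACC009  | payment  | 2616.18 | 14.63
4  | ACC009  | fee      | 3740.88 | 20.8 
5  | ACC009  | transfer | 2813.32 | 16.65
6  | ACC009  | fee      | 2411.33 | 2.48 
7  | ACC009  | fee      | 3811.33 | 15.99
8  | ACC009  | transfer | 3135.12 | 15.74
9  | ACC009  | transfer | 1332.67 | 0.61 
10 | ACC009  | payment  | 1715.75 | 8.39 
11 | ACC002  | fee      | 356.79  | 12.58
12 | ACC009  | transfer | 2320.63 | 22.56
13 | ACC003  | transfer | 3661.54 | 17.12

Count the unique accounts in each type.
SELECT type, COUNT(DISTINCT account)
FROM transactions
GROUP BY type

Result:
  fee: 2 distinct
  payment: 2 distinct
  transfer: 2 distinct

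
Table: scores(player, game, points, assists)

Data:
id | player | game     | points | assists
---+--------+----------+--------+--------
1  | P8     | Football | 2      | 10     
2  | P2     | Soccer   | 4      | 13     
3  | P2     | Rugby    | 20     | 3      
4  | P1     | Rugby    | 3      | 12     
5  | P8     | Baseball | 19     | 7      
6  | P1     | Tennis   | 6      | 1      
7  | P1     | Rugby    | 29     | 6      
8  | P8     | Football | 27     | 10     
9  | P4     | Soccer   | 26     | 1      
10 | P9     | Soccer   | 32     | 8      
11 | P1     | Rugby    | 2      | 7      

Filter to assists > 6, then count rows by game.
SELECT game, COUNT(*)
FROM scores
WHERE assists > 6
GROUP BY game

Note: WHERE filters rows before grouping.

Result:
  Baseball: 1
  Football: 2
  Rugby: 2
  Soccer: 2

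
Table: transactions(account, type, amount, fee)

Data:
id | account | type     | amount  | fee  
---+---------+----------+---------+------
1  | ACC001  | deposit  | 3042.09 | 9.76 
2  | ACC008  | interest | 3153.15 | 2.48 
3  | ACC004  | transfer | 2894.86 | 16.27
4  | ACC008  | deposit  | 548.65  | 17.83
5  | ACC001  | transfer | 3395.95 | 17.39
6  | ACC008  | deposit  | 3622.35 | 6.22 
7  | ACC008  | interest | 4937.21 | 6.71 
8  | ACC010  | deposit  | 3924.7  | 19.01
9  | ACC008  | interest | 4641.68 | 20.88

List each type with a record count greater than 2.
SELECT type, COUNT(*) as cnt
FROM transactions
GROUP BY type
HAVING COUNT(*) > 2

Result:
  deposit: 4
  interest: 3

Note: HAVING filters groups after aggregation, WHERE filters rows before.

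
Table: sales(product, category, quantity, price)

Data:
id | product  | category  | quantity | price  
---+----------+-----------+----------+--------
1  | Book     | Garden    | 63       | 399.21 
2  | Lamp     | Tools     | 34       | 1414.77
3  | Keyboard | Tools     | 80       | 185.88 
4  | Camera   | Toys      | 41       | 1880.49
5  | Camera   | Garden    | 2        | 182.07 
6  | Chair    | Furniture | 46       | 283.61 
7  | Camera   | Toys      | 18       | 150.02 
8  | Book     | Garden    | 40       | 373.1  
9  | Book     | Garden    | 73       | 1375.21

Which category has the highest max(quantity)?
SELECT category, MAX(quantity) as val
FROM sales
GROUP BY category
ORDER BY val DESC
LIMIT 1

Result: Tools with max(quantity) = 80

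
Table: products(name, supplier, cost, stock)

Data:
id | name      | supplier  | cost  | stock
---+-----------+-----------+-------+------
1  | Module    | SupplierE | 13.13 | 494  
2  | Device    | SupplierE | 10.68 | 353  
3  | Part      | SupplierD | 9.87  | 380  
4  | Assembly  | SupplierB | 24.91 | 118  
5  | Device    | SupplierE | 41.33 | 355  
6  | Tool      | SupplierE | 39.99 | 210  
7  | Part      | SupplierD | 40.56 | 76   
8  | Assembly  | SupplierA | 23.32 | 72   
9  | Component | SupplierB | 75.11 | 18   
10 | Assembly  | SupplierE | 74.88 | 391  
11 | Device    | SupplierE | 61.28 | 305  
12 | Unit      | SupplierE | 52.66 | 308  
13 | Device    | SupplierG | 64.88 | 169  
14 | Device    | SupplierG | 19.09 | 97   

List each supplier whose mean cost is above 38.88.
SELECT supplier, AVG(cost)
FROM products
GROUP BY supplier
HAVING AVG(cost) > 38.88

Result:
  SupplierB: avg=50.01
  SupplierE: avg=41.99
  SupplierG: avg=41.99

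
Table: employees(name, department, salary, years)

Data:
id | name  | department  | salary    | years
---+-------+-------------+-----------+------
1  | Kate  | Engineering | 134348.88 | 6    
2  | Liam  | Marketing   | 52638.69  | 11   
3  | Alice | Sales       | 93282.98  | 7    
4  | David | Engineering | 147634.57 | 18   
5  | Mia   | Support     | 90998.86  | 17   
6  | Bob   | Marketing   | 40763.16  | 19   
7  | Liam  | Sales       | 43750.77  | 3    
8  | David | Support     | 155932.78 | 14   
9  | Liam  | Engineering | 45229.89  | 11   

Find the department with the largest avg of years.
SELECT department, AVG(years) as val
FROM employees
GROUP BY department
ORDER BY val DESC
LIMIT 1

Result: Support with avg(years) = 15.50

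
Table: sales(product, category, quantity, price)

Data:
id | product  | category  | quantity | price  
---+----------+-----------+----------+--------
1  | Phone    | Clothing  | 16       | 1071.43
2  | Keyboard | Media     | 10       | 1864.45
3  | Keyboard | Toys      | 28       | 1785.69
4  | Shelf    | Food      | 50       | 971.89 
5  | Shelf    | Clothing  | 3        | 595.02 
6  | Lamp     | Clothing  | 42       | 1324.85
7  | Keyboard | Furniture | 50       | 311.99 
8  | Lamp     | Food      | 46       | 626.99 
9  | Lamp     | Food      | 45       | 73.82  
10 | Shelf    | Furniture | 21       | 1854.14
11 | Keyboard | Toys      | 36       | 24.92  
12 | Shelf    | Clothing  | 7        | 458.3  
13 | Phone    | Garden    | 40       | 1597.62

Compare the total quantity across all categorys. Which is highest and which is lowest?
SELECT category, SUM(quantity)
FROM sales
GROUP BY category
ORDER BY SUM(quantity)

All groups:
  Media: 10
  Garden: 40
  Toys: 64
  Clothing: 68
  Furniture: 71
  Food: 141

Highest: Food (141)
Lowest: Media (10)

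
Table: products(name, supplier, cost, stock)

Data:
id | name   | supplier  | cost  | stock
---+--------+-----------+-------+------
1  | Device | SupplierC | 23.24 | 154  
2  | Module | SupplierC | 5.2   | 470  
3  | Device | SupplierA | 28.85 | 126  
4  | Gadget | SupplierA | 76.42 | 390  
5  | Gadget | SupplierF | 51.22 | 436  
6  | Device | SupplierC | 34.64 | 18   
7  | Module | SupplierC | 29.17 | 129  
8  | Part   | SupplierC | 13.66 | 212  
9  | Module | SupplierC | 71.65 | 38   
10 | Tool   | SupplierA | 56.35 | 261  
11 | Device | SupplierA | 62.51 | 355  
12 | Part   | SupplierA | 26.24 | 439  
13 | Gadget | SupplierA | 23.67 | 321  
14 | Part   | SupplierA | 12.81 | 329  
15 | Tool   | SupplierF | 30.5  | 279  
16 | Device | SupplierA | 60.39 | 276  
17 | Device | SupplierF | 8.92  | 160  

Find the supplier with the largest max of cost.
SELECT supplier, MAX(cost) as val
FROM products
GROUP BY supplier
ORDER BY val DESC
LIMIT 1

Result: SupplierA with max(cost) = 76.42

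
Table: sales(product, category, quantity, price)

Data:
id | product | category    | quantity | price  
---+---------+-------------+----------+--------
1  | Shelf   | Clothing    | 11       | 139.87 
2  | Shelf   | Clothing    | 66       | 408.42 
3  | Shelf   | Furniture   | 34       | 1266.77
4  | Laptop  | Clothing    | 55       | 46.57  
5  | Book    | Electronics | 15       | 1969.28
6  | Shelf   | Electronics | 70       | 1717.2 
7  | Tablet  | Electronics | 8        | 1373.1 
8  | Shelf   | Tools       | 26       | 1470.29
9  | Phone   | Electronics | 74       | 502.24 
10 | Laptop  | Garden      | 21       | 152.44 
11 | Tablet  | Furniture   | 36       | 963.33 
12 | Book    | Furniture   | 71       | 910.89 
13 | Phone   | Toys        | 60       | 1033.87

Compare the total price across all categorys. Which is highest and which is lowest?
SELECT category, SUM(price)
FROM sales
GROUP BY category
ORDER BY SUM(price)

All groups:
  Garden: 152.44
  Clothing: 594.86
  Toys: 1033.87
  Tools: 1470.29
  Furniture: 3140.99
  Electronics: 5561.82

Highest: Electronics (5561.82)
Lowest: Garden (152.44)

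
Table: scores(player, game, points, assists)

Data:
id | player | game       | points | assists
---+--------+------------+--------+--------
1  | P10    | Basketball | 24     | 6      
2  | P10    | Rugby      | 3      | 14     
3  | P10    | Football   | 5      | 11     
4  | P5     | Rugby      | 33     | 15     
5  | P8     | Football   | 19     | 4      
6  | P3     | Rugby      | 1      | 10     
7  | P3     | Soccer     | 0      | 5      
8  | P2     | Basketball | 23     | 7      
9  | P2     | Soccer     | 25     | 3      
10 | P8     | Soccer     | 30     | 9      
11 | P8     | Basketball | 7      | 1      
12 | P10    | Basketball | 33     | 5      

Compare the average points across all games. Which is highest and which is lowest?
SELECT game, AVG(points)
FROM scores
GROUP BY game
ORDER BY AVG(points)

All groups:
  Football: 12.00
  Rugby: 12.33
  Soccer: 18.33
  Basketball: 21.75

Highest: Basketball (21.75)
Lowest: Football (12.00)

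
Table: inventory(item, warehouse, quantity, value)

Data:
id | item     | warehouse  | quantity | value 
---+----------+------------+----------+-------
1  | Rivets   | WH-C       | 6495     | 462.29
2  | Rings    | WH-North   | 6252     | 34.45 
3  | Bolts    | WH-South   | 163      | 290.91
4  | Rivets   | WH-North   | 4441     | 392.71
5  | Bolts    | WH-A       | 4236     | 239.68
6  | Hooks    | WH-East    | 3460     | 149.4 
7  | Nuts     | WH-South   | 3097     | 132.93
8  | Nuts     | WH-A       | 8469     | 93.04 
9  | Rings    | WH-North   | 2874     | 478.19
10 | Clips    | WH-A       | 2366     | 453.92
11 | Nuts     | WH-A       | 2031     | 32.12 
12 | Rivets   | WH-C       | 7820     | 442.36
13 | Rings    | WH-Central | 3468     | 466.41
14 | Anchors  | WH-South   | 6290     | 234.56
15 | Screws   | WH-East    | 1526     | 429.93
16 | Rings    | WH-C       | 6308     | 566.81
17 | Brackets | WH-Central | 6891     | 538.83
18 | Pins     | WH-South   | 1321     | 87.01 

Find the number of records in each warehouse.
SELECT warehouse, COUNT(*) as count
FROM inventory
GROUP BY warehouse

Result:
  WH-A: 4
  WH-C: 3
  WH-Central: 2
  WH-East: 2
  WH-North: 3
  WH-South: 4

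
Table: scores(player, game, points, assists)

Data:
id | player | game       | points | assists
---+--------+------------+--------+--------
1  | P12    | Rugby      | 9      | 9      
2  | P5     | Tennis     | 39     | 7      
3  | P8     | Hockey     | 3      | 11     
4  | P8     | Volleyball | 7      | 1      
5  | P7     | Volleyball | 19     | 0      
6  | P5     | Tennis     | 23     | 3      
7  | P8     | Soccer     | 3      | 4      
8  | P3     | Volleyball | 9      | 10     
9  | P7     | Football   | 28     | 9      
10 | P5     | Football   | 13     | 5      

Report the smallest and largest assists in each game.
SELECT game, MIN(assists), MAX(assists)
FROM scores
GROUP BY game

Result:
  Football: min=5, max=9
  Hockey: min=11, max=11
  Rugby: min=9, max=9
  Soccer: min=4, max=4
  Tennis: min=3, max=7
  Volleyball: min=0, max=10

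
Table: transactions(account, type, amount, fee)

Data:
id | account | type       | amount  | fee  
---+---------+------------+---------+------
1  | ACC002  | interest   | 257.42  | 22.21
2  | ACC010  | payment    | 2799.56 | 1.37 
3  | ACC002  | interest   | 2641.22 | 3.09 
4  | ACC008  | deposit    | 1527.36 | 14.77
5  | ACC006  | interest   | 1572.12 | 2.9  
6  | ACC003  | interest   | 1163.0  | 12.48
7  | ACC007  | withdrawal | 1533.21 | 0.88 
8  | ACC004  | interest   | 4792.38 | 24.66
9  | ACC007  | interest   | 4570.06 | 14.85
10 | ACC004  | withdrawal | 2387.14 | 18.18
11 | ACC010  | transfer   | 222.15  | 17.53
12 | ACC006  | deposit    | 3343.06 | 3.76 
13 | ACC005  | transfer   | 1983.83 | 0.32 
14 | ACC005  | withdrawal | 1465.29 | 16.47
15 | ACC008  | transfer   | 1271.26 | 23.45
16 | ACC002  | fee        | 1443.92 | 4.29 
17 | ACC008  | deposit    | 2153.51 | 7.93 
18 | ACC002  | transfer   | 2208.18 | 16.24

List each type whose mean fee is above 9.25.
SELECT type, AVG(fee)
FROM transactions
GROUP BY type
HAVING AVG(fee) > 9.25

Result:
  interest: avg=13.37
  transfer: avg=14.39
  withdrawal: avg=11.84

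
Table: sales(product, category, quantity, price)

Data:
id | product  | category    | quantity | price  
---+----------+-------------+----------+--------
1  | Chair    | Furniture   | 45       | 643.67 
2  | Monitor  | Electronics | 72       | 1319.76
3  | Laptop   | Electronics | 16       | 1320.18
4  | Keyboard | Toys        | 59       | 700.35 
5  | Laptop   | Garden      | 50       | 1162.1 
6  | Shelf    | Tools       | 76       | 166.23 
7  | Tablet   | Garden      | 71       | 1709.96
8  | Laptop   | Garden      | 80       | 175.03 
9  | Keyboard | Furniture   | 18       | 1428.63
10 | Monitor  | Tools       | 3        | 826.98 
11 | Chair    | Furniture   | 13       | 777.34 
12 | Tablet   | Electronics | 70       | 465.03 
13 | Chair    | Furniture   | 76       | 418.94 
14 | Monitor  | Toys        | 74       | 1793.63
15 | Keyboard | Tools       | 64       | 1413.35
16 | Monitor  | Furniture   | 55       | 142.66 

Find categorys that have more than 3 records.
SELECT category, COUNT(*) as cnt
FROM sales
GROUP BY category
HAVING COUNT(*) > 3

Result:
  Furniture: 5

Note: HAVING filters groups after aggregation, WHERE filters rows before.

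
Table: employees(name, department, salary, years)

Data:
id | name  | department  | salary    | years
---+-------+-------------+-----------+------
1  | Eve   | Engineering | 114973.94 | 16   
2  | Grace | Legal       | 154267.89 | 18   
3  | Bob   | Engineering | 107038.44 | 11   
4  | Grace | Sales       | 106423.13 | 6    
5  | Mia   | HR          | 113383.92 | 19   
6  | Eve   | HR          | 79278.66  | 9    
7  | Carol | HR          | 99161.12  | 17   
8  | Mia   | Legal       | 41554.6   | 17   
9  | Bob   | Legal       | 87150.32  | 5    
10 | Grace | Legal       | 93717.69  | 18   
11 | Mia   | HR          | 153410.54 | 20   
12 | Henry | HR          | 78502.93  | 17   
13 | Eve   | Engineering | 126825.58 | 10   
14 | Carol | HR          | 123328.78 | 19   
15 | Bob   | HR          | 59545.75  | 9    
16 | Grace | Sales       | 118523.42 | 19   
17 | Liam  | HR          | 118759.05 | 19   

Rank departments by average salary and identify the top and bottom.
SELECT department, AVG(salary)
FROM employees
GROUP BY department
ORDER BY AVG(salary)

All groups:
  Legal: 94172.63
  HR: 103171.34
  Sales: 112473.28
  Engineering: 116279.32

Highest: Engineering (116279.32)
Lowest: Legal (94172.63)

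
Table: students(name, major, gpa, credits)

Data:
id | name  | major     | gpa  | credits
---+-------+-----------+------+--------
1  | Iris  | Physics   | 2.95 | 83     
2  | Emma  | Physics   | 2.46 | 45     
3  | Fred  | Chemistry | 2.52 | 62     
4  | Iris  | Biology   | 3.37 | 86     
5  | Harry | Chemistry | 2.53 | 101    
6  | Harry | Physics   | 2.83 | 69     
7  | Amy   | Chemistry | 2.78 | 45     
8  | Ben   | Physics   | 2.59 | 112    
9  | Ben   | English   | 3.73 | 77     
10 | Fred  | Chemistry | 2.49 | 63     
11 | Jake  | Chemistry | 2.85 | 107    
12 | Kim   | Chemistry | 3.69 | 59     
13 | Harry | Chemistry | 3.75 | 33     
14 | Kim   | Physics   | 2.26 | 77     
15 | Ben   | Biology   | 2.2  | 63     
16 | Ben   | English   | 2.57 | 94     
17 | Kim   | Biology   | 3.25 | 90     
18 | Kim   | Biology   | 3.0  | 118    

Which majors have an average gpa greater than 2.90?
SELECT major, AVG(gpa)
FROM students
GROUP BY major
HAVING AVG(gpa) > 2.90

Result:
  Biology: avg=2.96
  Chemistry: avg=2.94
  English: avg=3.15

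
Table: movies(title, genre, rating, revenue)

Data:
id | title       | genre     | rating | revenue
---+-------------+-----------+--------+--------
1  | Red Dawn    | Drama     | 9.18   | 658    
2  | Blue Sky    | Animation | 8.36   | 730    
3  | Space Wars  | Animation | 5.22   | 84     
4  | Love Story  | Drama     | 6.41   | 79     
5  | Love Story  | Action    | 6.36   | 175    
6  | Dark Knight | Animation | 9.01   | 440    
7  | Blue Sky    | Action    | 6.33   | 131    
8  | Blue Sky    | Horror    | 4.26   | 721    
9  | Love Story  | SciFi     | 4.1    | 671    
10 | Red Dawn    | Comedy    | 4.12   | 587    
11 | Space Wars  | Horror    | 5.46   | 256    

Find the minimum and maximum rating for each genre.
SELECT genre, MIN(rating), MAX(rating)
FROM movies
GROUP BY genre

Result:
  Action: min=6.33, max=6.36
  Animation: min=5.22, max=9.01
  Comedy: min=4.12, max=4.12
  Drama: min=6.41, max=9.18
  Horror: min=4.26, max=5.46
  SciFi: min=4.10, max=4.10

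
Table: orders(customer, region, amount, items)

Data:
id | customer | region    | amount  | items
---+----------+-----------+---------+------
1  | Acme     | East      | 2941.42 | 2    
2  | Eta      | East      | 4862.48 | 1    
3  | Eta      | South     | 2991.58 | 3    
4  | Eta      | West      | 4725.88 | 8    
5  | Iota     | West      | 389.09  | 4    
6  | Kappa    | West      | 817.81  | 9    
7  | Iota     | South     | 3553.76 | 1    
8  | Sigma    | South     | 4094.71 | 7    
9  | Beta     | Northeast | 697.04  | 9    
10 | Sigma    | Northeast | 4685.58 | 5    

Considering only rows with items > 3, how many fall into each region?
SELECT region, COUNT(*)
FROM orders
WHERE items > 3
GROUP BY region

Note: WHERE filters rows before grouping.

Result:
  Northeast: 2
  South: 1
  West: 3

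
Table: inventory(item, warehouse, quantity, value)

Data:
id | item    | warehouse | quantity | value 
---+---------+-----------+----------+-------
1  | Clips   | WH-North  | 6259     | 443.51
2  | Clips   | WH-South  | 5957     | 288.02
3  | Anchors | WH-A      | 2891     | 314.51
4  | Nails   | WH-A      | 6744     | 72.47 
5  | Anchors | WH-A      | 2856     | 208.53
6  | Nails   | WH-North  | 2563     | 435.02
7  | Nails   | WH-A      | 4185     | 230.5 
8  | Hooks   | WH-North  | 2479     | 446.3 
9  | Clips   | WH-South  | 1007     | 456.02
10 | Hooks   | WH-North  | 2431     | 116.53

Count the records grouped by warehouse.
SELECT warehouse, COUNT(*) as count
FROM inventory
GROUP BY warehouse

Result:
  WH-A: 4
  WH-North: 4
  WH-South: 2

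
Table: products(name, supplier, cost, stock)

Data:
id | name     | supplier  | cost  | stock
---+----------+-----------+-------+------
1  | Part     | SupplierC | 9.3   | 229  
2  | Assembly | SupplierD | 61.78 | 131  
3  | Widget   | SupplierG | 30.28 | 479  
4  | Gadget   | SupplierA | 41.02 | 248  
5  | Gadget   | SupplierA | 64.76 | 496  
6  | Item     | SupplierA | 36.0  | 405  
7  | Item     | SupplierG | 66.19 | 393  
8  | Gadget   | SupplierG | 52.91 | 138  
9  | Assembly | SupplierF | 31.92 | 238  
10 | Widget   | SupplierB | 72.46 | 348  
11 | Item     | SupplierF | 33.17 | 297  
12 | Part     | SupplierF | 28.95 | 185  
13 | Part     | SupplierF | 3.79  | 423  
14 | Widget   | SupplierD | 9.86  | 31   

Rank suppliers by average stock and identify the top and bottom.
SELECT supplier, AVG(stock)
FROM products
GROUP BY supplier
ORDER BY AVG(stock)

All groups:
  SupplierD: 81.00
  SupplierC: 229.00
  SupplierF: 285.75
  SupplierG: 336.67
  SupplierB: 348.00
  SupplierA: 383.00

Highest: SupplierA (383.00)
Lowest: SupplierD (81.00)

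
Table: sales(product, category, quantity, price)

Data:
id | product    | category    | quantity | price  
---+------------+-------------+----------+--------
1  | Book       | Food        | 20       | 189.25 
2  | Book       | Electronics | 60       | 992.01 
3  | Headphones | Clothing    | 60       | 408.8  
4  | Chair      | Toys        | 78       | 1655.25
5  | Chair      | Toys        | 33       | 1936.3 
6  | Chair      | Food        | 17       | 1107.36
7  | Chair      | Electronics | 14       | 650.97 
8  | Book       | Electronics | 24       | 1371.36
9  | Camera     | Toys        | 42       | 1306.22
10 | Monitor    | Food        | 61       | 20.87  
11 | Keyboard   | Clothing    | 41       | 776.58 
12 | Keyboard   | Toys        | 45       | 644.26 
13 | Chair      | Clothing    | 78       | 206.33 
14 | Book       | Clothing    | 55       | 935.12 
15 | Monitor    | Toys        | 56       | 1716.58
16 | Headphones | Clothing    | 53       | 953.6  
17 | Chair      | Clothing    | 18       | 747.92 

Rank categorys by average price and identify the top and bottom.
SELECT category, AVG(price)
FROM sales
GROUP BY category
ORDER BY AVG(price)

All groups:
  Food: 439.16
  Clothing: 671.39
  Electronics: 1004.78
  Toys: 1451.72

Highest: Toys (1451.72)
Lowest: Food (439.16)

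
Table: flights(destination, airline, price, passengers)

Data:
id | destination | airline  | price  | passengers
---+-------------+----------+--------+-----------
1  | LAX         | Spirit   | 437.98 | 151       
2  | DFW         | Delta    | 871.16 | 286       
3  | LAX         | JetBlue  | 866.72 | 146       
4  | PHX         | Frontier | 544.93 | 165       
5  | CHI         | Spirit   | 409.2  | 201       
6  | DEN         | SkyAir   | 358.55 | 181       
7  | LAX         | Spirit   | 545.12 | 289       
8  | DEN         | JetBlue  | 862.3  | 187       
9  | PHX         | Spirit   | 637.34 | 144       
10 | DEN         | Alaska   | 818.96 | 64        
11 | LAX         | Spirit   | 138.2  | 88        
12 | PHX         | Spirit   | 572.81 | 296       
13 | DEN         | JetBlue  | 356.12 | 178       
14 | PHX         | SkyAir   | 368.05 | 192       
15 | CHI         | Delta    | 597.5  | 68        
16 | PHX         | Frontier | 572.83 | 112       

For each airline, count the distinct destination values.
SELECT airline, COUNT(DISTINCT destination)
FROM flights
GROUP BY airline

Result:
  Alaska: 1 distinct
  Delta: 2 distinct
  Frontier: 1 distinct
  JetBlue: 2 distinct
  SkyAir: 2 distinct
  Spirit: 3 distinct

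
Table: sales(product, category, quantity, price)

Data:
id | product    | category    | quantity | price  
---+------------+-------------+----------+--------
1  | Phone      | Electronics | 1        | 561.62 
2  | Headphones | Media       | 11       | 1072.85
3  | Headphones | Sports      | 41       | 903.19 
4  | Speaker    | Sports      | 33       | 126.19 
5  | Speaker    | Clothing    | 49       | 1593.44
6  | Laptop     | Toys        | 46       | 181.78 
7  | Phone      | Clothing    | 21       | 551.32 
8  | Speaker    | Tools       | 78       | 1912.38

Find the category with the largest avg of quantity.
SELECT category, AVG(quantity) as val
FROM sales
GROUP BY category
ORDER BY val DESC
LIMIT 1

Result: Tools with avg(quantity) = 78.00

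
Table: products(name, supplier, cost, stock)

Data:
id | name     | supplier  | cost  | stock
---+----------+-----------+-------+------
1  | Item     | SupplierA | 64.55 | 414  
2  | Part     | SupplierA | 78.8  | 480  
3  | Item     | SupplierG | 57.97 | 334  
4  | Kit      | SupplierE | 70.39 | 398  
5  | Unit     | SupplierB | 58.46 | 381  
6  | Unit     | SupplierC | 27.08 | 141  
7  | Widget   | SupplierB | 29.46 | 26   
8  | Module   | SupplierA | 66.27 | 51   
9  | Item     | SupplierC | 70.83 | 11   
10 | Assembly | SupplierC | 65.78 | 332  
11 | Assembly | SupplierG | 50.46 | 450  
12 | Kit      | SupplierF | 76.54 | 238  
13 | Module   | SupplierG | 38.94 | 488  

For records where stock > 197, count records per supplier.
SELECT supplier, COUNT(*)
FROM products
WHERE stock > 197
GROUP BY supplier

Note: WHERE filters rows before grouping.

Result:
  SupplierA: 2
  SupplierB: 1
  SupplierC: 1
  SupplierE: 1
  SupplierF: 1
  SupplierG: 3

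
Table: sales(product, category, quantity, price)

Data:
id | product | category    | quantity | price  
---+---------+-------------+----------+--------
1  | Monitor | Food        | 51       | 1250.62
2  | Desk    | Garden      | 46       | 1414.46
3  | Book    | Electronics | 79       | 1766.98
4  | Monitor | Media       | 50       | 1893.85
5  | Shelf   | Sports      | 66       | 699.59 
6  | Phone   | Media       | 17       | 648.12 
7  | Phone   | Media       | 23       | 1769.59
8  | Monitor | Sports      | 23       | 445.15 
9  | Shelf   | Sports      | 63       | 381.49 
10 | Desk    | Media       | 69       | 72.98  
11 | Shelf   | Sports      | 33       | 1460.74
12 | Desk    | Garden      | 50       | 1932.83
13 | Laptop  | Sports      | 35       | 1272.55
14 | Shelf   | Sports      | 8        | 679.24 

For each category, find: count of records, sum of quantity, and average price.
SELECT category,
       COUNT(*) as cnt,
       SUM(quantity) as total_quantity,
       AVG(price) as avg_price
FROM sales
GROUP BY category

Result:
  Electronics: 1 records, 79 total quantity, 1766.98 avg price
  Food: 1 records, 51 total quantity, 1250.62 avg price
  Garden: 2 records, 96 total quantity, 1673.65 avg price
  Media: 4 records, 159 total quantity, 1096.14 avg price
  Sports: 6 records, 228 total quantity, 823.13 avg price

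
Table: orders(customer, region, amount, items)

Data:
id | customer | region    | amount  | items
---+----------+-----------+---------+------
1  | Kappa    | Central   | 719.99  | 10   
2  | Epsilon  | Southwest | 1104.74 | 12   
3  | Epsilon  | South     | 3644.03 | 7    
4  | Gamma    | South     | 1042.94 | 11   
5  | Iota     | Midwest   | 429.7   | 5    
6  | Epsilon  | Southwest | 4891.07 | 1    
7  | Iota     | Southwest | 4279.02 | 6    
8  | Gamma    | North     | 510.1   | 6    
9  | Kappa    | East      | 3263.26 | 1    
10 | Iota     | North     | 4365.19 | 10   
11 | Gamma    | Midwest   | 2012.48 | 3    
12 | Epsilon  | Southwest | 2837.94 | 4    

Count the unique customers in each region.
SELECT region, COUNT(DISTINCT customer)
FROM orders
GROUP BY region

Result:
  Central: 1 distinct
  East: 1 distinct
  Midwest: 2 distinct
  North: 2 distinct
  South: 2 distinct
  Southwest: 2 distinct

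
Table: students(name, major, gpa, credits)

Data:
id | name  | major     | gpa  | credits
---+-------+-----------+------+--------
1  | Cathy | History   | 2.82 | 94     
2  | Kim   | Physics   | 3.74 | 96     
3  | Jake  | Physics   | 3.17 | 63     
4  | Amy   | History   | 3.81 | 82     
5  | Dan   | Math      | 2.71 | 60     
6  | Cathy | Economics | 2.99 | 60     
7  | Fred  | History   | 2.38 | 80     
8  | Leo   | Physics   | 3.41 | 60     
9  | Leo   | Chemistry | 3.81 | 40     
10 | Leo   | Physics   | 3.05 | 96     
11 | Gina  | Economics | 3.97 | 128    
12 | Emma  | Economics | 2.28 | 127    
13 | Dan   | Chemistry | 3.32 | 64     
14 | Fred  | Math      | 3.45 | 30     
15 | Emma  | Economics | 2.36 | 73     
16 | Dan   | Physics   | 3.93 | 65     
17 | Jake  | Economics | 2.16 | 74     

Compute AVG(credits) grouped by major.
SELECT major, AVG(credits) as result
FROM students
GROUP BY major

Result:
  Chemistry: 52.00
  Economics: 92.40
  History: 85.33
  Math: 45.00
  Physics: 76.00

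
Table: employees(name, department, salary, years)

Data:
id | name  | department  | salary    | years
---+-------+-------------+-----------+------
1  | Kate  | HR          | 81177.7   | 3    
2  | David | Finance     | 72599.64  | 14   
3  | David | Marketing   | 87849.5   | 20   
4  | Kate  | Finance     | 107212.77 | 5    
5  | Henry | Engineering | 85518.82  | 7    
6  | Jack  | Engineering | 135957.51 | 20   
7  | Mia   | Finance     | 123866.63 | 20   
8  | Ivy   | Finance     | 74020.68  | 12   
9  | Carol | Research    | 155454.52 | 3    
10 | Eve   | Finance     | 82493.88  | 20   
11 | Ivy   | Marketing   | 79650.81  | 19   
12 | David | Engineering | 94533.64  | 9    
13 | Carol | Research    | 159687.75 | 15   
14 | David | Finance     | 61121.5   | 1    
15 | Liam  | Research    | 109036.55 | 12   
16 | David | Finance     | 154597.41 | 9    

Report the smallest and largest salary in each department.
SELECT department, MIN(salary), MAX(salary)
FROM employees
GROUP BY department

Result:
  Engineering: min=85518.82, max=135957.51
  Finance: min=61121.50, max=154597.41
  HR: min=81177.70, max=81177.70
  Marketing: min=79650.81, max=87849.50
  Research: min=109036.55, max=159687.75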